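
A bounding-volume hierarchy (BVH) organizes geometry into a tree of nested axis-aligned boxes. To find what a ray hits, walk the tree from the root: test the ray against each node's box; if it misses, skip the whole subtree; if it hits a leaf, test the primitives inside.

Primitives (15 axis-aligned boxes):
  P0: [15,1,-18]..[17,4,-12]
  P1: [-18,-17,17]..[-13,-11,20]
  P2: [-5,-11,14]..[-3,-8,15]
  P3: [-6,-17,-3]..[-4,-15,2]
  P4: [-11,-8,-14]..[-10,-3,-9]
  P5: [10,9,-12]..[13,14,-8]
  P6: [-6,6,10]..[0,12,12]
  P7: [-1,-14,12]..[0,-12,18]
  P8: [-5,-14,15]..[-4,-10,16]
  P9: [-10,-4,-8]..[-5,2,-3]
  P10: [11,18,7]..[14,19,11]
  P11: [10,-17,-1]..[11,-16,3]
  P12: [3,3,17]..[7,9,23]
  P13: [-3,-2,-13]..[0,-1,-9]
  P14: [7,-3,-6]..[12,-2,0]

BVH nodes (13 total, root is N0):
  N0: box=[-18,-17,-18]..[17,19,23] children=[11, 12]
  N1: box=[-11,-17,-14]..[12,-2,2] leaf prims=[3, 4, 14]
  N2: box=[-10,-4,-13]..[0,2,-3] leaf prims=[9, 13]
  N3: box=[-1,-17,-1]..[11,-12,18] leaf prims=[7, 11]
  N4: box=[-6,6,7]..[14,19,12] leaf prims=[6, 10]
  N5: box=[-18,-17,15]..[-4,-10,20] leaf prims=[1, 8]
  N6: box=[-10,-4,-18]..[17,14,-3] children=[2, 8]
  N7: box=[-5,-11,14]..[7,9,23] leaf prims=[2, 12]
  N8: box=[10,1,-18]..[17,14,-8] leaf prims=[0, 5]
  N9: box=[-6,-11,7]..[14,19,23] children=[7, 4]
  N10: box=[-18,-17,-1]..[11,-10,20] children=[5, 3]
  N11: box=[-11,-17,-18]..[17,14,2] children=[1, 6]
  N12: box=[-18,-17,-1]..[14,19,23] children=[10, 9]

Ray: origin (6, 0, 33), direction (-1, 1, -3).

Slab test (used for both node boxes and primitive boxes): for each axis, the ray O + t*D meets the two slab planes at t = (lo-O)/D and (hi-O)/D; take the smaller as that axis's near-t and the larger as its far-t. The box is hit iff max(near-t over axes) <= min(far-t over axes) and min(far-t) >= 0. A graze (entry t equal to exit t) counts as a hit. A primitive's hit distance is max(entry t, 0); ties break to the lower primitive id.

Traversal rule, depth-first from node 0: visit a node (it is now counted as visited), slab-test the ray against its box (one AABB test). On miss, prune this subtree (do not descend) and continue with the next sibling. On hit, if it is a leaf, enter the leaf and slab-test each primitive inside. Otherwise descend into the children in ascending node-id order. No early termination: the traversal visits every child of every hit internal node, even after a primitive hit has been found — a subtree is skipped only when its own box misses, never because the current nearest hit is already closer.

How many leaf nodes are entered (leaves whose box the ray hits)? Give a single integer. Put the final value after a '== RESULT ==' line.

Walk:
N0 x:[-11,24] y:[-17,19] z:[10/3,17] -> hit [10/3,17], descend [11, 12]
  N11 x:[-11,17] y:[-17,14] z:[31/3,17] -> hit [31/3,14], descend [1, 6]
    N1 x:[-6,17] y:[-17,-2] z:[31/3,47/3] -> miss, prune
    N6 x:[-11,16] y:[-4,14] z:[12,17] -> hit [12,14], descend [2, 8]
      N2 x:[6,16] y:[-4,2] z:[12,46/3] -> miss, prune
      N8 x:[-11,-4] y:[1,14] z:[41/3,17] -> miss, prune
  N12 x:[-8,24] y:[-17,19] z:[10/3,34/3] -> hit [10/3,34/3], descend [9, 10]
    N9 x:[-8,12] y:[-11,19] z:[10/3,26/3] -> hit [10/3,26/3], descend [4, 7]
      N4 x:[-8,12] y:[6,19] z:[7,26/3] -> hit [7,26/3] leaf, test {P6@t=7, P10(miss)}
      N7 x:[-1,11] y:[-11,9] z:[10/3,19/3] -> hit [10/3,19/3] leaf, test {P2(miss), P12(miss)}
    N10 x:[-5,24] y:[-17,-10] z:[13/3,34/3] -> miss, prune

11 AABB tests over nodes [0, 11, 1, 6, 2, 8, 12, 9, 4, 7, 10]; 2 leaves entered; closest P6.

== RESULT ==
2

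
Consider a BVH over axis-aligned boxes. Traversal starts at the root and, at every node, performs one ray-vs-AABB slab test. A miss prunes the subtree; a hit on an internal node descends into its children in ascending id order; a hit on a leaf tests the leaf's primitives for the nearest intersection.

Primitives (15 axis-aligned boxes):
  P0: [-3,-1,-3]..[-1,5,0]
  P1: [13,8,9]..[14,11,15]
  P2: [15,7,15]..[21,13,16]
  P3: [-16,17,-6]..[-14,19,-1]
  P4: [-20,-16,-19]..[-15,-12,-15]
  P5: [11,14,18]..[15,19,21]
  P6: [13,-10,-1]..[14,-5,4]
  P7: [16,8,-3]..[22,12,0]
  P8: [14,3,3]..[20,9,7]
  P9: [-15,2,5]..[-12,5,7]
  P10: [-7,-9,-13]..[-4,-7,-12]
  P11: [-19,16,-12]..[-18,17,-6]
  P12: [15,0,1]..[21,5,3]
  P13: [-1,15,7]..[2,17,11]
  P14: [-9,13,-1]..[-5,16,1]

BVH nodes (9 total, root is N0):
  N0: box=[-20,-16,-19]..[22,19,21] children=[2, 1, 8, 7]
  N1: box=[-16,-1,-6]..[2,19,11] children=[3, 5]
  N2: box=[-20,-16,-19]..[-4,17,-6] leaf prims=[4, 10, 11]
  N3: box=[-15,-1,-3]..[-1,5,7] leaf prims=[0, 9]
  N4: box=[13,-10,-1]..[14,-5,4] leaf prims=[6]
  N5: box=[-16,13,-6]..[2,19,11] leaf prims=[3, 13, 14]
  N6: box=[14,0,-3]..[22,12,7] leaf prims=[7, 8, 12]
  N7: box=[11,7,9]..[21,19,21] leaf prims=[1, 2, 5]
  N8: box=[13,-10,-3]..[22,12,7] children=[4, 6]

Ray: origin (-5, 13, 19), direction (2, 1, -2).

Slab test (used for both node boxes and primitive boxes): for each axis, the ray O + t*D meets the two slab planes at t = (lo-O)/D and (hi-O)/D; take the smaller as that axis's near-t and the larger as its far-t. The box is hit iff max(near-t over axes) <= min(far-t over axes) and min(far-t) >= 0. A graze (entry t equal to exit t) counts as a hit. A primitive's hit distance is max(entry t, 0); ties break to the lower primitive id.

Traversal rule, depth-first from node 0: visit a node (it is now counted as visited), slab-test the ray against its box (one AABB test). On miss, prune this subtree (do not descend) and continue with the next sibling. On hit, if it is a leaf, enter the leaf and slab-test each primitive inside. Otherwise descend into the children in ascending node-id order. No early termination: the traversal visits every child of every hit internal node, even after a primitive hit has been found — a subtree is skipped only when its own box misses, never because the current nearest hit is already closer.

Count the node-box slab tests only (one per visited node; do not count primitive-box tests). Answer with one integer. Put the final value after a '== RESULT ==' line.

Trace the traversal:
N0 x:[-15/2,27/2] y:[-29,6] z:[-1,19] -> hit [-1,6], descend [1, 2, 7, 8]
  N1 x:[-11/2,7/2] y:[-14,6] z:[4,25/2] -> miss, prune
  N2 x:[-15/2,1/2] y:[-29,4] z:[25/2,19] -> miss, prune
  N7 x:[8,13] y:[-6,6] z:[-1,5] -> miss, prune
  N8 x:[9,27/2] y:[-23,-1] z:[6,11] -> miss, prune

5 AABB tests over nodes [0, 1, 2, 7, 8]; 0 leaves entered; closest miss.

== RESULT ==
5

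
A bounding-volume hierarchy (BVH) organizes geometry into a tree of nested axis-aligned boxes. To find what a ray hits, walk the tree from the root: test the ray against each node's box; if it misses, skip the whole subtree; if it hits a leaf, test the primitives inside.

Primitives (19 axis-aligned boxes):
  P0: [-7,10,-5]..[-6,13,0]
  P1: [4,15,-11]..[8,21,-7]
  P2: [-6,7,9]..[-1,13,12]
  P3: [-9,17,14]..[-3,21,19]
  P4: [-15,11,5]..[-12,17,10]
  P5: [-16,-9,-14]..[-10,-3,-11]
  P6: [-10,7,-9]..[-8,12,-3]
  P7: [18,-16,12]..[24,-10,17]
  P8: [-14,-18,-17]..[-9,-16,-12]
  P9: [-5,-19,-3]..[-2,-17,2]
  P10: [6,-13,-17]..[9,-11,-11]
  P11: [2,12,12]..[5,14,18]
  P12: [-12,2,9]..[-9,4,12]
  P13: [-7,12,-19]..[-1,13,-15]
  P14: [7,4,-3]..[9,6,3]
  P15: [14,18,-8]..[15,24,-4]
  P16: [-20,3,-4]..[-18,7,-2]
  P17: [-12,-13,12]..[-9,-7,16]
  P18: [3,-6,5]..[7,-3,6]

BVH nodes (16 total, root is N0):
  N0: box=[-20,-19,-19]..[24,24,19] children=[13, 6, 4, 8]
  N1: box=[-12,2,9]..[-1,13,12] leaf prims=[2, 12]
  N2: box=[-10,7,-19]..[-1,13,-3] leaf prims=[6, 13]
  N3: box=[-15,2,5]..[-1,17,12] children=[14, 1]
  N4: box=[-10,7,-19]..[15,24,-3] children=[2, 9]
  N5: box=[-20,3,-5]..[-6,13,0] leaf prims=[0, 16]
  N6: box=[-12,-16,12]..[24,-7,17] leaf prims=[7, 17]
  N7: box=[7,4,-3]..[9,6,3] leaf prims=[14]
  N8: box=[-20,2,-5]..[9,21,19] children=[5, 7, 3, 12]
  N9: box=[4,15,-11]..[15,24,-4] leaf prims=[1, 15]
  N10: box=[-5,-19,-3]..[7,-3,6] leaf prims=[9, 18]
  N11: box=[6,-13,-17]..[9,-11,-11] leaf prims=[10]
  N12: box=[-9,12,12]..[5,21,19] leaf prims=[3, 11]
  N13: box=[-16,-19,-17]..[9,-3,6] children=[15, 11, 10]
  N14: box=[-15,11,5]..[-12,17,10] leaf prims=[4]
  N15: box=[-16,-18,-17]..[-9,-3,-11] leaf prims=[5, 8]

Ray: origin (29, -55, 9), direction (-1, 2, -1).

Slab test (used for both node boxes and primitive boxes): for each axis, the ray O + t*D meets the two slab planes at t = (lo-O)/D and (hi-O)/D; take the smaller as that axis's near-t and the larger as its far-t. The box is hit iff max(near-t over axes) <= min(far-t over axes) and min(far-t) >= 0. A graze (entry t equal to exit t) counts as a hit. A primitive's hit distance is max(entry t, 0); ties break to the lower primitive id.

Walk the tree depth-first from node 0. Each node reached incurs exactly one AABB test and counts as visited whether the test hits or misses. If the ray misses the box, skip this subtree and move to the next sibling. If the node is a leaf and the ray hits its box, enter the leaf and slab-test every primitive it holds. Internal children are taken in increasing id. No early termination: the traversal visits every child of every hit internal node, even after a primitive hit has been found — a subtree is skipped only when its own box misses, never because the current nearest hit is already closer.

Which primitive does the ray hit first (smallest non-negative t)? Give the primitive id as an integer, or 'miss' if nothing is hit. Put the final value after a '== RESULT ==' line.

Traverse from the root:
N0 x:[5,49] y:[18,79/2] z:[-10,28] -> hit [18,28], descend [4, 6, 8, 13]
  N4 x:[14,39] y:[31,79/2] z:[12,28] -> miss, prune
  N6 x:[5,41] y:[39/2,24] z:[-8,-3] -> miss, prune
  N8 x:[20,49] y:[57/2,38] z:[-10,14] -> miss, prune
  N13 x:[20,45] y:[18,26] z:[3,26] -> hit [20,26], descend [10, 11, 15]
    N10 x:[22,34] y:[18,26] z:[3,12] -> miss, prune
    N11 x:[20,23] y:[21,22] z:[20,26] -> hit [21,22] leaf, test {P10@t=21}
    N15 x:[38,45] y:[37/2,26] z:[20,26] -> miss, prune

order=[0, 4, 6, 8, 13, 10, 11, 15]  |boxes|=8  |leaves|=1  hit=P10

== RESULT ==
10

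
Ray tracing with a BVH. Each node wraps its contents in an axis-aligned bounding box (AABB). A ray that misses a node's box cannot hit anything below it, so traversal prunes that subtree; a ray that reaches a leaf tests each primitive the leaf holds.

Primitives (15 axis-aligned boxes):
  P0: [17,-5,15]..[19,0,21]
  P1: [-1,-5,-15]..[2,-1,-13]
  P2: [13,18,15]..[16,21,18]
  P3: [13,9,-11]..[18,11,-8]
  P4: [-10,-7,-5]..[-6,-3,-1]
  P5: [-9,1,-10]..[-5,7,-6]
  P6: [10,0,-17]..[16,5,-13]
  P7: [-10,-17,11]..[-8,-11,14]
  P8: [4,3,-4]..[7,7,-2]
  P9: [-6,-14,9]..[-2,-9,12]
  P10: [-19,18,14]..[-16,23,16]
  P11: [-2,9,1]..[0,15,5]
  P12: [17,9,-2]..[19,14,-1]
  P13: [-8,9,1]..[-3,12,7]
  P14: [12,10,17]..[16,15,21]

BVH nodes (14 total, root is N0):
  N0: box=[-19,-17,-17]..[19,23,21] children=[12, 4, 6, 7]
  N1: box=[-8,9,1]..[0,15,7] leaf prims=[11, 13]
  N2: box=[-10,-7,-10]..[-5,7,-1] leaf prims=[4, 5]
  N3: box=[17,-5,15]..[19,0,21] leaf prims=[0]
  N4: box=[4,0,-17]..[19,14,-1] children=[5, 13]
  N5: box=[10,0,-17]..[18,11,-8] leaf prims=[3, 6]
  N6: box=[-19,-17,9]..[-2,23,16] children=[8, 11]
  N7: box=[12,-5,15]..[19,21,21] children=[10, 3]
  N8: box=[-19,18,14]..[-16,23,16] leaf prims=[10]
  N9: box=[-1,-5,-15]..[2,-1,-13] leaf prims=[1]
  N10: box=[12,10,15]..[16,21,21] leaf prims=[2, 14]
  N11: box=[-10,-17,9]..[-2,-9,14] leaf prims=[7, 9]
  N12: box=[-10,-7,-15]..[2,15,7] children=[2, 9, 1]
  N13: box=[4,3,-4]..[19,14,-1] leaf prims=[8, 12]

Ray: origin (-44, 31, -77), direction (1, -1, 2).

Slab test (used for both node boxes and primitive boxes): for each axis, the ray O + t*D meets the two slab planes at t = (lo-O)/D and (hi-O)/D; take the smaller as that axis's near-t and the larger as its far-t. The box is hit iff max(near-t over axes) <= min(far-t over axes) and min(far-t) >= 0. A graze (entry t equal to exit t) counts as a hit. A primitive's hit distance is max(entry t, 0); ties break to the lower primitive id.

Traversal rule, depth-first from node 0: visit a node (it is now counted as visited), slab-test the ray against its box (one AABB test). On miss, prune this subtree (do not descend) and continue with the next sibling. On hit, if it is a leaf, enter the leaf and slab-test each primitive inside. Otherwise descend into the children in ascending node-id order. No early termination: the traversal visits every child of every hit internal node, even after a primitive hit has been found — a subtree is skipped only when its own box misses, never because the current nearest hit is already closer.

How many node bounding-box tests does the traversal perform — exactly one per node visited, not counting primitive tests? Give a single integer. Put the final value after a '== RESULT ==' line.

Trace the traversal:
N0 x:[25,63] y:[8,48] z:[30,49] -> hit [30,48], descend [4, 6, 7, 12]
  N4 x:[48,63] y:[17,31] z:[30,38] -> miss, prune
  N6 x:[25,42] y:[8,48] z:[43,93/2] -> miss, prune
  N7 x:[56,63] y:[10,36] z:[46,49] -> miss, prune
  N12 x:[34,46] y:[16,38] z:[31,42] -> hit [34,38], descend [1, 2, 9]
    N1 x:[36,44] y:[16,22] z:[39,42] -> miss, prune
    N2 x:[34,39] y:[24,38] z:[67/2,38] -> hit [34,38] leaf, test {P4@t=36, P5(miss)}
    N9 x:[43,46] y:[32,36] z:[31,32] -> miss, prune

order=[0, 4, 6, 7, 12, 1, 2, 9]  |boxes|=8  |leaves|=1  hit=P4

== RESULT ==
8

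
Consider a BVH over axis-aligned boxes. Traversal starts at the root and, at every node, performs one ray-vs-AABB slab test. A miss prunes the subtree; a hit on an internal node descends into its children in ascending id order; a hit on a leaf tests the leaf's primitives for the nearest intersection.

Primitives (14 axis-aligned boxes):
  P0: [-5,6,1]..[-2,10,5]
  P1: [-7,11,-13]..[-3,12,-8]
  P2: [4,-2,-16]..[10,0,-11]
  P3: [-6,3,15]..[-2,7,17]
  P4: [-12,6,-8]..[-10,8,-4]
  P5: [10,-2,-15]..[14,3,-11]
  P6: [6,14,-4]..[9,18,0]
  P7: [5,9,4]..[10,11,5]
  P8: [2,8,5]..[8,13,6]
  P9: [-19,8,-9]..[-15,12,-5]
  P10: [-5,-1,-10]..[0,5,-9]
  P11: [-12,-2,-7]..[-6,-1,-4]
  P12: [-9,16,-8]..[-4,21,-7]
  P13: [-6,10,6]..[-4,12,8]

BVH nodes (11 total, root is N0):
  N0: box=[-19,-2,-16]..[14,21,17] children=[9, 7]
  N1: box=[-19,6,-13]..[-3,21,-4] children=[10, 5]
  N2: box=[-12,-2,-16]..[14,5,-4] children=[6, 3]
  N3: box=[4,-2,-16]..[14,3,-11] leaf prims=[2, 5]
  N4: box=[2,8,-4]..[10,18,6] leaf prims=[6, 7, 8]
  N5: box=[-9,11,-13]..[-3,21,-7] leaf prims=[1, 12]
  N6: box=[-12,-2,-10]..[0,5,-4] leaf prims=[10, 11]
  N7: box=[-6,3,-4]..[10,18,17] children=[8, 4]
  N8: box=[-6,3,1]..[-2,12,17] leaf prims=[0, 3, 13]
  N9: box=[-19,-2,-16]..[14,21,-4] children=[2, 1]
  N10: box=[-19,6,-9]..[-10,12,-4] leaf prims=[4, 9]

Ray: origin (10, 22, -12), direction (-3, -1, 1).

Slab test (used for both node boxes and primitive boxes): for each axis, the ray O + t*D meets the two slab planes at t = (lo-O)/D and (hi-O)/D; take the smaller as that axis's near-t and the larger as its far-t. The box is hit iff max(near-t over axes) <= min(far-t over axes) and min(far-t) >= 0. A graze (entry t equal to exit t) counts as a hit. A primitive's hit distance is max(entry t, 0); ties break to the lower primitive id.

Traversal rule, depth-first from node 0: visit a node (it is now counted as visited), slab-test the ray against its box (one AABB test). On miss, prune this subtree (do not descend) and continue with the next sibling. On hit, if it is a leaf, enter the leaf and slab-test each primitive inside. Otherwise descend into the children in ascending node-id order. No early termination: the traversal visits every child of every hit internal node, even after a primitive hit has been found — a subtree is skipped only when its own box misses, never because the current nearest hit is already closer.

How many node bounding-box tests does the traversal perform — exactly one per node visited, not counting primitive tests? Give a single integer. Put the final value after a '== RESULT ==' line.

Trace the traversal:
N0 x:[-4/3,29/3] y:[1,24] z:[-4,29] -> hit [1,29/3], descend [7, 9]
  N7 x:[0,16/3] y:[4,19] z:[8,29] -> miss, prune
  N9 x:[-4/3,29/3] y:[1,24] z:[-4,8] -> hit [1,8], descend [1, 2]
    N1 x:[13/3,29/3] y:[1,16] z:[-1,8] -> hit [13/3,8], descend [5, 10]
      N5 x:[13/3,19/3] y:[1,11] z:[-1,5] -> hit [13/3,5] leaf, test {P1(miss), P12@t=14/3}
      N10 x:[20/3,29/3] y:[10,16] z:[3,8] -> miss, prune
    N2 x:[-4/3,22/3] y:[17,24] z:[-4,8] -> miss, prune

7 AABB tests over nodes [0, 7, 9, 1, 5, 10, 2]; 1 leaf entered; closest P12.

== RESULT ==
7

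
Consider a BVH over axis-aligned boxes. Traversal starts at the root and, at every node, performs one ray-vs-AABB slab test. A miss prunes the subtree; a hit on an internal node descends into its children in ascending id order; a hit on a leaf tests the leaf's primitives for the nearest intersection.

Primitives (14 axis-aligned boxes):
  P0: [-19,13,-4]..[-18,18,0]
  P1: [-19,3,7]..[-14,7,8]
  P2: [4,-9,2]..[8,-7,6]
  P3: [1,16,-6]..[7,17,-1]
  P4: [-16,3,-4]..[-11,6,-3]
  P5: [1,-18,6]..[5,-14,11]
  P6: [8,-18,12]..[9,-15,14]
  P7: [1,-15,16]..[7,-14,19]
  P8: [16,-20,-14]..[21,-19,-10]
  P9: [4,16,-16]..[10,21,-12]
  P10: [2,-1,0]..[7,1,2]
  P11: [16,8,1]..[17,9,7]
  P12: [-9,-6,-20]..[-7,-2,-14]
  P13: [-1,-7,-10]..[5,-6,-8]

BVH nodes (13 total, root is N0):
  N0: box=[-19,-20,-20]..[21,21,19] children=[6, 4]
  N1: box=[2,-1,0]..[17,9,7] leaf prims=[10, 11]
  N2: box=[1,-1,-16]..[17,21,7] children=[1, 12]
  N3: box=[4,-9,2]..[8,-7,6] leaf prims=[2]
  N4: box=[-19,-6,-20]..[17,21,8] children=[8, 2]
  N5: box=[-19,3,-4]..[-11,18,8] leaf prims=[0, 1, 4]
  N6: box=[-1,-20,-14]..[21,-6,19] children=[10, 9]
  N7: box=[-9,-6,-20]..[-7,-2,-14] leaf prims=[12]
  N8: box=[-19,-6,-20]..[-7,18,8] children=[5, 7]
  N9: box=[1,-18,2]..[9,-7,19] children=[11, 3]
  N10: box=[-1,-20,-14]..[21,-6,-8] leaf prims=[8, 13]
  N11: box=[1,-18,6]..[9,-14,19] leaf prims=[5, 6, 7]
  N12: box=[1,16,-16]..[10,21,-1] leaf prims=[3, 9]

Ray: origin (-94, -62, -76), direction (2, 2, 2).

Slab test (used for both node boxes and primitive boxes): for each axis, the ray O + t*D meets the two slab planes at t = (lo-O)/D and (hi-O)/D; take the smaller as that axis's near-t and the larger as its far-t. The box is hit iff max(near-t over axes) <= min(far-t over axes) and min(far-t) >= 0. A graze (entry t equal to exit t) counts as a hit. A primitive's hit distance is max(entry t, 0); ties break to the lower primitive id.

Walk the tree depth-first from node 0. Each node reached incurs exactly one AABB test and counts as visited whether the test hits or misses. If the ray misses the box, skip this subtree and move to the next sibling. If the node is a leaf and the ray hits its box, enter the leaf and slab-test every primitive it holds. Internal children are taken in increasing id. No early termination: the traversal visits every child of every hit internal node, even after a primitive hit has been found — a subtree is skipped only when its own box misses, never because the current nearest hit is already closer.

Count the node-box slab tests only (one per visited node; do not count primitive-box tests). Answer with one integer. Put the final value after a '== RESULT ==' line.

Traverse from the root:
N0 x:[75/2,115/2] y:[21,83/2] z:[28,95/2] -> hit [75/2,83/2], descend [4, 6]
  N4 x:[75/2,111/2] y:[28,83/2] z:[28,42] -> hit [75/2,83/2], descend [2, 8]
    N2 x:[95/2,111/2] y:[61/2,83/2] z:[30,83/2] -> miss, prune
    N8 x:[75/2,87/2] y:[28,40] z:[28,42] -> hit [75/2,40], descend [5, 7]
      N5 x:[75/2,83/2] y:[65/2,40] z:[36,42] -> hit [75/2,40] leaf, test {P0@t=75/2, P1(miss), P4(miss)}
      N7 x:[85/2,87/2] y:[28,30] z:[28,31] -> miss, prune
  N6 x:[93/2,115/2] y:[21,28] z:[31,95/2] -> miss, prune

7 AABB tests over nodes [0, 4, 2, 8, 5, 7, 6]; 1 leaf entered; closest P0.

== RESULT ==
7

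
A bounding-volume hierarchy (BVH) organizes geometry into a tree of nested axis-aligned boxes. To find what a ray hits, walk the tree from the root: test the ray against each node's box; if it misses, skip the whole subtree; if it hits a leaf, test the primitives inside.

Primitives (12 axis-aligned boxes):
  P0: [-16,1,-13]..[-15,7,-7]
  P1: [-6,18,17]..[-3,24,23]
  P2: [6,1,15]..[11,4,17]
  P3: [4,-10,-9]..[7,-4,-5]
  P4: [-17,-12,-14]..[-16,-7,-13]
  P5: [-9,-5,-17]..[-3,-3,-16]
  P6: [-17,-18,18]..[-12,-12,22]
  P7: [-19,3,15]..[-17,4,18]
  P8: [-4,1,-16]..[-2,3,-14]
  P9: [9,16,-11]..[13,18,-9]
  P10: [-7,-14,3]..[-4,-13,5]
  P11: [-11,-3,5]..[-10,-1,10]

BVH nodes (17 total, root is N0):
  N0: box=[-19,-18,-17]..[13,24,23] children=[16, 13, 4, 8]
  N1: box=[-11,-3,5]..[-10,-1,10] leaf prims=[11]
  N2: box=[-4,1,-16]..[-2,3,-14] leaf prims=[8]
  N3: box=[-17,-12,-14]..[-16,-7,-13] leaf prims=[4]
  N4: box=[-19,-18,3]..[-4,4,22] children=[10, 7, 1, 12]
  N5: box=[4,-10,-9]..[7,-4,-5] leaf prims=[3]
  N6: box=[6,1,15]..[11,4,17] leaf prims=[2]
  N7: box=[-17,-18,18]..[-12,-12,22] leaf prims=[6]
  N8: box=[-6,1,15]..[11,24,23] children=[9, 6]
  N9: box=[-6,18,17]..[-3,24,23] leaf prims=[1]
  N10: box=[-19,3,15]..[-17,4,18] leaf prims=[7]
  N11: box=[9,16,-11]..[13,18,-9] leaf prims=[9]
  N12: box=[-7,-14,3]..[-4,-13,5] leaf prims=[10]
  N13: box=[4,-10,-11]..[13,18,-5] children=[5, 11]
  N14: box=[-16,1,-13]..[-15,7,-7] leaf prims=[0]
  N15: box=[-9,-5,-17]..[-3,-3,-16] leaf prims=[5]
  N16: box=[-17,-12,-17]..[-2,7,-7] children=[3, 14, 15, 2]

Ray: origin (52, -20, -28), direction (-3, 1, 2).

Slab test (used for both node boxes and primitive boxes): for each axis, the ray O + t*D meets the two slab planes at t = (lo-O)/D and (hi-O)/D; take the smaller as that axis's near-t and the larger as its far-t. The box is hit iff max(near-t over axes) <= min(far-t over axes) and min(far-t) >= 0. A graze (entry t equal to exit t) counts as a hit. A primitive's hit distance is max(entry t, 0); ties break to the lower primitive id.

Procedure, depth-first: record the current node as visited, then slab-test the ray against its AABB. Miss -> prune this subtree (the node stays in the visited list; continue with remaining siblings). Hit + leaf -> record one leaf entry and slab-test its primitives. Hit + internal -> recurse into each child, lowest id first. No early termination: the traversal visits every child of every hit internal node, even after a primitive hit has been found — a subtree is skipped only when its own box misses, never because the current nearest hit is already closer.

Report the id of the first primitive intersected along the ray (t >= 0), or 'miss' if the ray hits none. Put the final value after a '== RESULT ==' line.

Traverse from the root:
N0 x:[13,71/3] y:[2,44] z:[11/2,51/2] -> hit [13,71/3], descend [4, 8, 13, 16]
  N4 x:[56/3,71/3] y:[2,24] z:[31/2,25] -> hit [56/3,71/3], descend [1, 7, 10, 12]
    N1 x:[62/3,21] y:[17,19] z:[33/2,19] -> miss, prune
    N7 x:[64/3,23] y:[2,8] z:[23,25] -> miss, prune
    N10 x:[23,71/3] y:[23,24] z:[43/2,23] -> hit [23,23] leaf, test {P7@t=23}
    N12 x:[56/3,59/3] y:[6,7] z:[31/2,33/2] -> miss, prune
  N8 x:[41/3,58/3] y:[21,44] z:[43/2,51/2] -> miss, prune
  N13 x:[13,16] y:[10,38] z:[17/2,23/2] -> miss, prune
  N16 x:[18,23] y:[8,27] z:[11/2,21/2] -> miss, prune

Visited [0, 4, 1, 7, 10, 12, 8, 13, 16]. Tests: 9 box, 1 leaf. Nearest: P7.

== RESULT ==
7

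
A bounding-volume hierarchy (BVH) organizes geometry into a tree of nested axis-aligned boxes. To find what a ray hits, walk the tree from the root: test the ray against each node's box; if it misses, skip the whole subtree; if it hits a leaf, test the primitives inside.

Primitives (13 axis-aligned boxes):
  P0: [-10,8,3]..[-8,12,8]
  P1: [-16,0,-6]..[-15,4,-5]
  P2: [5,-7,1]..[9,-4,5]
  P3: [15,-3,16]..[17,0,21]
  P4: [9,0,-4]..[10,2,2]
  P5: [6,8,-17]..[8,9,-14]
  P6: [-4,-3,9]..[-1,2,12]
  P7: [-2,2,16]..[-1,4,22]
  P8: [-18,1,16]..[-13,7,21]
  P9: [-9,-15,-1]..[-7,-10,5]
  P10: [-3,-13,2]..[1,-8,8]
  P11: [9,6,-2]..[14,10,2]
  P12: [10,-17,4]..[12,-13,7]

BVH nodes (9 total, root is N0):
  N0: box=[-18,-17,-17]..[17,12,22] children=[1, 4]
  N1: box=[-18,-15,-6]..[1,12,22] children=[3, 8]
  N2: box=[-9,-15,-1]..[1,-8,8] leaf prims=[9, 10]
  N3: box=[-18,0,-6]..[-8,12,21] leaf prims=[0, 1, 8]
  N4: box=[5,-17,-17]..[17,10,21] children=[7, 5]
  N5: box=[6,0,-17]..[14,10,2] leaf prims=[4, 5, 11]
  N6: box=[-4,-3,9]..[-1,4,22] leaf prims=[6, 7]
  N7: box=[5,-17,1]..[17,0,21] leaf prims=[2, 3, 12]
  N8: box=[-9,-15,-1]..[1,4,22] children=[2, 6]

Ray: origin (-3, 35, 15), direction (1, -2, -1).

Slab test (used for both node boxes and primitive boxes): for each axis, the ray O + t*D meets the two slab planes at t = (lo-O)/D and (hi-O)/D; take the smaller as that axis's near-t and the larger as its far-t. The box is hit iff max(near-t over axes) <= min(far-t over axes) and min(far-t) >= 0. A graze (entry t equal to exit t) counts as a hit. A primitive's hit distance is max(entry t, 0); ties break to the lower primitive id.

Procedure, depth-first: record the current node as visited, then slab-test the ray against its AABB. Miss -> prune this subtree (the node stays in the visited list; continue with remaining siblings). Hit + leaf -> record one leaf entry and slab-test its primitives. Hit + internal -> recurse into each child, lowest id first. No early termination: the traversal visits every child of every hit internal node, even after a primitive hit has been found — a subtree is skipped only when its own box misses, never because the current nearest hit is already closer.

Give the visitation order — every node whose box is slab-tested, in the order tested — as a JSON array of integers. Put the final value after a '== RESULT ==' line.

Traverse from the root:
N0 x:[-15,20] y:[23/2,26] z:[-7,32] -> hit [23/2,20], descend [1, 4]
  N1 x:[-15,4] y:[23/2,25] z:[-7,21] -> miss, prune
  N4 x:[8,20] y:[25/2,26] z:[-6,32] -> hit [25/2,20], descend [5, 7]
    N5 x:[9,17] y:[25/2,35/2] z:[13,32] -> hit [13,17] leaf, test {P4(miss), P5(miss), P11@t=13}
    N7 x:[8,20] y:[35/2,26] z:[-6,14] -> miss, prune

Summary -> nodes [0, 1, 4, 5, 7]; box-tests=5; leaf-entries=1; first=P11

== RESULT ==
[0, 1, 4, 5, 7]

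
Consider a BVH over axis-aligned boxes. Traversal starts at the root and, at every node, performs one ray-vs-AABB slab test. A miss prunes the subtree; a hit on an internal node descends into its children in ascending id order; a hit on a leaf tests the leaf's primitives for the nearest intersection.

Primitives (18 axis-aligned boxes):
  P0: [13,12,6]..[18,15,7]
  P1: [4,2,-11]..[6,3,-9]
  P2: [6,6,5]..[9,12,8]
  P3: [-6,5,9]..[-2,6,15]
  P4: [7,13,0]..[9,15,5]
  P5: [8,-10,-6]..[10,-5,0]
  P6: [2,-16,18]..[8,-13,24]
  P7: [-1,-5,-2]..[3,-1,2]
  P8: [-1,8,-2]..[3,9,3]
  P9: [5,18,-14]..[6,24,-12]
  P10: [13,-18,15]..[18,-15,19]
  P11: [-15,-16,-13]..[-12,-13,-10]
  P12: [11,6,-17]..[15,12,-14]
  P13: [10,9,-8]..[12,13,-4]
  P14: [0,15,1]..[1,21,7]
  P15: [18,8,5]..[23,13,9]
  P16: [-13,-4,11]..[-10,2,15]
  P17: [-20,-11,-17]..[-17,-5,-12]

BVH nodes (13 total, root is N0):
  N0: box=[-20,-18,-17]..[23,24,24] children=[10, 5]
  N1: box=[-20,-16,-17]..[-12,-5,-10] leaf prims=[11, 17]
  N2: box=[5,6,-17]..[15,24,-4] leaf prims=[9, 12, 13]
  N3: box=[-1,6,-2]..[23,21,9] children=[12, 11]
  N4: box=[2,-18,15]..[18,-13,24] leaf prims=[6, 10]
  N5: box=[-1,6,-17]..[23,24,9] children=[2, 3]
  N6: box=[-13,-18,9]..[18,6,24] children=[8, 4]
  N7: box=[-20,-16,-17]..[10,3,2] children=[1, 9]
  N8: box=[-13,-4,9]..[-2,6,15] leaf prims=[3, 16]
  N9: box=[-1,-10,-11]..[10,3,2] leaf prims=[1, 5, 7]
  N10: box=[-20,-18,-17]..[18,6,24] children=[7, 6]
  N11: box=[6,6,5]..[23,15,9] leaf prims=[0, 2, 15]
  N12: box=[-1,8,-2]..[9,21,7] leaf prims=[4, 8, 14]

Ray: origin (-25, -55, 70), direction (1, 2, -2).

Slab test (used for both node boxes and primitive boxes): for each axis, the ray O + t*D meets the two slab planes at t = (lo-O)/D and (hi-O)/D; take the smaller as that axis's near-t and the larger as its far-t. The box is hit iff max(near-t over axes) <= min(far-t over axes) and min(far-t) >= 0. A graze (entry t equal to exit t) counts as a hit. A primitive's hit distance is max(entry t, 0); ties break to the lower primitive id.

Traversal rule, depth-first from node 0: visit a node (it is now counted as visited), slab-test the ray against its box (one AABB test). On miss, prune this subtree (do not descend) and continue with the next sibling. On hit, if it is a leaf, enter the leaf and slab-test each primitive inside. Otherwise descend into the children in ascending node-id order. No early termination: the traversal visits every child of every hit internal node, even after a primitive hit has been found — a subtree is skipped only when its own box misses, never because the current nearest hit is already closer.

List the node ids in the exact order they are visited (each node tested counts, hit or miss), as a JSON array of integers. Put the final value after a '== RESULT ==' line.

Traverse from the root:
N0 x:[5,48] y:[37/2,79/2] z:[23,87/2] -> hit [23,79/2], descend [5, 10]
  N5 x:[24,48] y:[61/2,79/2] z:[61/2,87/2] -> hit [61/2,79/2], descend [2, 3]
    N2 x:[30,40] y:[61/2,79/2] z:[37,87/2] -> hit [37,79/2] leaf, test {P9(miss), P12(miss), P13(miss)}
    N3 x:[24,48] y:[61/2,38] z:[61/2,36] -> hit [61/2,36], descend [11, 12]
      N11 x:[31,48] y:[61/2,35] z:[61/2,65/2] -> hit [31,65/2] leaf, test {P0(miss), P2@t=31, P15(miss)}
      N12 x:[24,34] y:[63/2,38] z:[63/2,36] -> hit [63/2,34] leaf, test {P4@t=34, P8(miss), P14(miss)}
  N10 x:[5,43] y:[37/2,61/2] z:[23,87/2] -> hit [23,61/2], descend [6, 7]
    N6 x:[12,43] y:[37/2,61/2] z:[23,61/2] -> hit [23,61/2], descend [4, 8]
      N4 x:[27,43] y:[37/2,21] z:[23,55/2] -> miss, prune
      N8 x:[12,23] y:[51/2,61/2] z:[55/2,61/2] -> miss, prune
    N7 x:[5,35] y:[39/2,29] z:[34,87/2] -> miss, prune

11 AABB tests over nodes [0, 5, 2, 3, 11, 12, 10, 6, 4, 8, 7]; 3 leaves entered; closest P2.

== RESULT ==
[0, 5, 2, 3, 11, 12, 10, 6, 4, 8, 7]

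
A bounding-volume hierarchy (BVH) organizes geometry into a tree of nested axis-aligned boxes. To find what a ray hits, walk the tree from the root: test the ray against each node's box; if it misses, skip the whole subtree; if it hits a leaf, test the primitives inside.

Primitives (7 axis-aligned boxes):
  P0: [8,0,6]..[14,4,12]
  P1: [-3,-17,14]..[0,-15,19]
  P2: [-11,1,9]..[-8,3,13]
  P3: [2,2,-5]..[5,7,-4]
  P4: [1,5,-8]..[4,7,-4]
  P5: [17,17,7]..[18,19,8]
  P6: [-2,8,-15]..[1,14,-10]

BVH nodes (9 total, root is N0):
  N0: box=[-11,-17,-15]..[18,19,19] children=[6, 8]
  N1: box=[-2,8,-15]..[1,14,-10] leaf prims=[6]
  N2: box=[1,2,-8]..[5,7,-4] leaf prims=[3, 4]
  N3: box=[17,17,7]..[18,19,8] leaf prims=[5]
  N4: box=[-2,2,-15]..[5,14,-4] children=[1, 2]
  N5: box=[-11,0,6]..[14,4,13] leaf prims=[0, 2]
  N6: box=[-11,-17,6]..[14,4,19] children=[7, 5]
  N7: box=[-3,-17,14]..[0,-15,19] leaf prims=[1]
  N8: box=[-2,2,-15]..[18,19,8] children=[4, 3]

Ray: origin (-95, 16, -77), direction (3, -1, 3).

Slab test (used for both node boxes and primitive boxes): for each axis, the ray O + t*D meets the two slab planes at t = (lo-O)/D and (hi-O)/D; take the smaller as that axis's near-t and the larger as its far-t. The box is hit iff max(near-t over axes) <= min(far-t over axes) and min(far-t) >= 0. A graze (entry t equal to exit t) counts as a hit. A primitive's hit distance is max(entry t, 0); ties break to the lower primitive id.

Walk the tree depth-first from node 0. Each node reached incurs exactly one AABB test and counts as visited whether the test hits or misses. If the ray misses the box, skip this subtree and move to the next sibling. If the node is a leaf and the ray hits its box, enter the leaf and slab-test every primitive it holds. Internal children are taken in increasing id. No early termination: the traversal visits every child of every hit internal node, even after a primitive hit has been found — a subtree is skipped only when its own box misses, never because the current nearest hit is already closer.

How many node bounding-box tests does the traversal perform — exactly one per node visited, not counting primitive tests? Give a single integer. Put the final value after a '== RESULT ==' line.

Trace the traversal:
N0 x:[28,113/3] y:[-3,33] z:[62/3,32] -> hit [28,32], descend [6, 8]
  N6 x:[28,109/3] y:[12,33] z:[83/3,32] -> hit [28,32], descend [5, 7]
    N5 x:[28,109/3] y:[12,16] z:[83/3,30] -> miss, prune
    N7 x:[92/3,95/3] y:[31,33] z:[91/3,32] -> hit [31,95/3] leaf, test {P1@t=31}
  N8 x:[31,113/3] y:[-3,14] z:[62/3,85/3] -> miss, prune

5 AABB tests over nodes [0, 6, 5, 7, 8]; 1 leaf entered; closest P1.

== RESULT ==
5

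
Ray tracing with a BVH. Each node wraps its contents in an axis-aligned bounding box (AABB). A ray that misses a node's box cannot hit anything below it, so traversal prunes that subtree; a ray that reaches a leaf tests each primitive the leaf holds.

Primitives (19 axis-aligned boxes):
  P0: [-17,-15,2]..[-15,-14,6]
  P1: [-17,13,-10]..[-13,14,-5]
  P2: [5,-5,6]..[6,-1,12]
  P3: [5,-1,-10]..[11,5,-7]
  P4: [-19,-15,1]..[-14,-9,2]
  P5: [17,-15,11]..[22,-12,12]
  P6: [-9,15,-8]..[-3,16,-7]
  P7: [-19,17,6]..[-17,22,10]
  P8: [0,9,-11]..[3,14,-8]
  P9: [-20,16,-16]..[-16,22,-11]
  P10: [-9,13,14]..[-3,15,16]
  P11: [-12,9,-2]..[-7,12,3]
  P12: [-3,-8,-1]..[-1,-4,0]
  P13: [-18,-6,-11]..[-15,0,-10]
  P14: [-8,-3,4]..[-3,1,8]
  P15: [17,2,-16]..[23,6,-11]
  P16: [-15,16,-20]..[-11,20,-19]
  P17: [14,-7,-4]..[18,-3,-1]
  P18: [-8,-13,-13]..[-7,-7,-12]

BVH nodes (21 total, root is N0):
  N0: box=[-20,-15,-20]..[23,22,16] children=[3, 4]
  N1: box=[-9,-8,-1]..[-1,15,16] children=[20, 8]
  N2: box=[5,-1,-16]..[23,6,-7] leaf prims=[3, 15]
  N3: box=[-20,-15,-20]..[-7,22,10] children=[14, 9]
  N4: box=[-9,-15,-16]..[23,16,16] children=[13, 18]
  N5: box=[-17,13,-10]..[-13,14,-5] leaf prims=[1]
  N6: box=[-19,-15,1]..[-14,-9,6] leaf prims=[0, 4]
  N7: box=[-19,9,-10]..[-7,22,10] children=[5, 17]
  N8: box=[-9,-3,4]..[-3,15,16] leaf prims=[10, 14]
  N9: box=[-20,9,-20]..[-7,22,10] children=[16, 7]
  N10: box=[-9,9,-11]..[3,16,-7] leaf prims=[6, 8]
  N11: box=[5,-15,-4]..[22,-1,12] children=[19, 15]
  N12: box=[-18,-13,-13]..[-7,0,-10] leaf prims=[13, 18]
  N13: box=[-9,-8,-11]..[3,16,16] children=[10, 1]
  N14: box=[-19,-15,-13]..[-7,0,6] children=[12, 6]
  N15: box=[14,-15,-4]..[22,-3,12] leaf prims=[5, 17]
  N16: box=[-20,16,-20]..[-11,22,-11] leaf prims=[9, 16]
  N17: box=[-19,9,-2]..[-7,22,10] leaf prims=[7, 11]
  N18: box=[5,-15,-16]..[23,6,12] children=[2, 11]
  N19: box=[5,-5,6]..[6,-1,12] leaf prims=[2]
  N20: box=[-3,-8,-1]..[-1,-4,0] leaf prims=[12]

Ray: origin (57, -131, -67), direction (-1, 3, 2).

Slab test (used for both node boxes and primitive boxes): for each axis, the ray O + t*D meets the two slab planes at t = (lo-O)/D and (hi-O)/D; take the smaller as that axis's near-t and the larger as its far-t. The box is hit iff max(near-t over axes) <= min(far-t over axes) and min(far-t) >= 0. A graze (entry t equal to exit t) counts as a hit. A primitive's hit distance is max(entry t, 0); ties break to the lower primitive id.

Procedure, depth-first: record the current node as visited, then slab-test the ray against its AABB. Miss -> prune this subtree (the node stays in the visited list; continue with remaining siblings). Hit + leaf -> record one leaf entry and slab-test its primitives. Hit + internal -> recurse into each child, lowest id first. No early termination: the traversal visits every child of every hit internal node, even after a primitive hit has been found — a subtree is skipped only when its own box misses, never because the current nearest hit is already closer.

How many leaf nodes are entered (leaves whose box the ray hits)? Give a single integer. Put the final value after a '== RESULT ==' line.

Walk:
N0 x:[34,77] y:[116/3,51] z:[47/2,83/2] -> hit [116/3,83/2], descend [3, 4]
  N3 x:[64,77] y:[116/3,51] z:[47/2,77/2] -> miss, prune
  N4 x:[34,66] y:[116/3,49] z:[51/2,83/2] -> hit [116/3,83/2], descend [13, 18]
    N13 x:[54,66] y:[41,49] z:[28,83/2] -> miss, prune
    N18 x:[34,52] y:[116/3,137/3] z:[51/2,79/2] -> hit [116/3,79/2], descend [2, 11]
      N2 x:[34,52] y:[130/3,137/3] z:[51/2,30] -> miss, prune
      N11 x:[35,52] y:[116/3,130/3] z:[63/2,79/2] -> hit [116/3,79/2], descend [15, 19]
        N15 x:[35,43] y:[116/3,128/3] z:[63/2,79/2] -> hit [116/3,79/2] leaf, test {P5@t=39, P17(miss)}
        N19 x:[51,52] y:[42,130/3] z:[73/2,79/2] -> miss, prune

Visited [0, 3, 4, 13, 18, 2, 11, 15, 19]. Tests: 9 box, 1 leaf. Nearest: P5.

== RESULT ==
1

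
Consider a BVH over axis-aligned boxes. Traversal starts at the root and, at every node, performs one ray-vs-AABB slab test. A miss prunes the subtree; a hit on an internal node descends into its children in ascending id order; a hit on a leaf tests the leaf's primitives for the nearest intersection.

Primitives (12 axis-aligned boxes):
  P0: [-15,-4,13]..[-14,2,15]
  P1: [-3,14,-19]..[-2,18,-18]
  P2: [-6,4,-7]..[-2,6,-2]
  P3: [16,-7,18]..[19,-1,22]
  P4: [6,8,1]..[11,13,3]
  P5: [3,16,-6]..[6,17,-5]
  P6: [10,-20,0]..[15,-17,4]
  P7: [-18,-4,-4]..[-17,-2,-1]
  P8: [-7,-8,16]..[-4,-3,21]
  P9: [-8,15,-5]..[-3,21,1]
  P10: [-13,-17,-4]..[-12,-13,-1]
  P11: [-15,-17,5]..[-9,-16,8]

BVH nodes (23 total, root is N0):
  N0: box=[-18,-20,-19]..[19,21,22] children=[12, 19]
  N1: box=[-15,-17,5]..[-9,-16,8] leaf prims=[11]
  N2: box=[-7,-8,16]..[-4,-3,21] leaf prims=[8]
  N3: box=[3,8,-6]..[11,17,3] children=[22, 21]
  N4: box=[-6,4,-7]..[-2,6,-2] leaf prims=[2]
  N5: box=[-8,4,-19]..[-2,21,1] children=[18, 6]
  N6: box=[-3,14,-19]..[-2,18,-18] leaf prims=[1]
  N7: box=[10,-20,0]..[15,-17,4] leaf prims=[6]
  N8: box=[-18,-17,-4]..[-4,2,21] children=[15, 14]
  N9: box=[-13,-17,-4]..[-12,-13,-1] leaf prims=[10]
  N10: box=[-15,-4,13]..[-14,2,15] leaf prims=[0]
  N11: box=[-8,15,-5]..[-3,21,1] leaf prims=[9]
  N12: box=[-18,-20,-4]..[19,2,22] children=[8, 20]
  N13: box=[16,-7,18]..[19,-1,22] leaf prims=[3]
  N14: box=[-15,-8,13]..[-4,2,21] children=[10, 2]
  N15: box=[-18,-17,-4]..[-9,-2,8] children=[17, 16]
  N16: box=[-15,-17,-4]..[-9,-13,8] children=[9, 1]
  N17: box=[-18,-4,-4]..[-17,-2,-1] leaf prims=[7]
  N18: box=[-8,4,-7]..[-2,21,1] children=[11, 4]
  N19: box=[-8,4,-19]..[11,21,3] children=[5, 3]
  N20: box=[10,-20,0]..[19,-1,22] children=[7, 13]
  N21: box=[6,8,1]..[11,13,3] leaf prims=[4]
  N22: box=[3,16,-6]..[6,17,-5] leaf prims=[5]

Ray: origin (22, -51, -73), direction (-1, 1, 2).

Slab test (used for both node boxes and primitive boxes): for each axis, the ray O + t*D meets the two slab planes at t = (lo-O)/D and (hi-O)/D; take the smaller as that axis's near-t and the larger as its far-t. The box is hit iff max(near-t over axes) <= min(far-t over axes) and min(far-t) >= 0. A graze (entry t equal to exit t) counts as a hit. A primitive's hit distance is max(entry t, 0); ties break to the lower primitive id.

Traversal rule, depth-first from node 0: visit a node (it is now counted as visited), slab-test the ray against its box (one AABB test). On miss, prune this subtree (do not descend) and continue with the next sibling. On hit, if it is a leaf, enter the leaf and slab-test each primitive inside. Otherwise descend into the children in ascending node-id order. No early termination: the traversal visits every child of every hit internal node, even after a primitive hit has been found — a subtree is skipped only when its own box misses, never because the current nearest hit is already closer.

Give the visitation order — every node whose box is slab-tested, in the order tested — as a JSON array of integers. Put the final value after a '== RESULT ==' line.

Traverse from the root:
N0 x:[3,40] y:[31,72] z:[27,95/2] -> hit [31,40], descend [12, 19]
  N12 x:[3,40] y:[31,53] z:[69/2,95/2] -> hit [69/2,40], descend [8, 20]
    N8 x:[26,40] y:[34,53] z:[69/2,47] -> hit [69/2,40], descend [14, 15]
      N14 x:[26,37] y:[43,53] z:[43,47] -> miss, prune
      N15 x:[31,40] y:[34,49] z:[69/2,81/2] -> hit [69/2,40], descend [16, 17]
        N16 x:[31,37] y:[34,38] z:[69/2,81/2] -> hit [69/2,37], descend [1, 9]
          N1 x:[31,37] y:[34,35] z:[39,81/2] -> miss, prune
          N9 x:[34,35] y:[34,38] z:[69/2,36] -> hit [69/2,35] leaf, test {P10@t=69/2}
        N17 x:[39,40] y:[47,49] z:[69/2,36] -> miss, prune
    N20 x:[3,12] y:[31,50] z:[73/2,95/2] -> miss, prune
  N19 x:[11,30] y:[55,72] z:[27,38] -> miss, prune

11 AABB tests over nodes [0, 12, 8, 14, 15, 16, 1, 9, 17, 20, 19]; 1 leaf entered; closest P10.

== RESULT ==
[0, 12, 8, 14, 15, 16, 1, 9, 17, 20, 19]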